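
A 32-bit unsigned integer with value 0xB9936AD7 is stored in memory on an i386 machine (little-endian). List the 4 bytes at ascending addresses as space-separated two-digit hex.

D7 6A 93 B9

Split into bytes (most-significant first): B9 93 6A D7.
Little-endian stores the least-significant byte at the lowest address.
So at ascending addresses the bytes are D7 6A 93 B9.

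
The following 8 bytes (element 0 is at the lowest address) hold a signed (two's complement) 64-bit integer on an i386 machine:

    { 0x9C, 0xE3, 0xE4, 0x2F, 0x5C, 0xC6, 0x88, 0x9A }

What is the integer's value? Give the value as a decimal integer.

-7311375895793179748

In little-endian order the low byte comes first in memory.
Reassemble most-significant byte first: 9A 88 C6 5C 2F E4 E3 9C → 0x9A88C65C2FE4E39C.
Top bit is set, so as a signed 64-bit value this is 0x9A88C65C2FE4E39C − 2^64 = -7311375895793179748.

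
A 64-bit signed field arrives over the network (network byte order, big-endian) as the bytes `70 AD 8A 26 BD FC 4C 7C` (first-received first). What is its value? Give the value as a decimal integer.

8119297602219691132

Big-endian stores the most-significant byte at the lowest address.
The bytes are already most-significant first: 0x70AD8A26BDFC4C7C.
0x70AD8A26BDFC4C7C = 8119297602219691132.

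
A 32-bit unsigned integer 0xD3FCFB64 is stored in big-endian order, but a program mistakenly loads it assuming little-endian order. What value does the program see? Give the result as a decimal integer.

1694235859

Stored big-endian, the bytes at ascending addresses are D3 FC FB 64.
Read back as little-endian, the first byte is least significant, giving 0x64FBFCD3.
0x64FBFCD3 = 1694235859.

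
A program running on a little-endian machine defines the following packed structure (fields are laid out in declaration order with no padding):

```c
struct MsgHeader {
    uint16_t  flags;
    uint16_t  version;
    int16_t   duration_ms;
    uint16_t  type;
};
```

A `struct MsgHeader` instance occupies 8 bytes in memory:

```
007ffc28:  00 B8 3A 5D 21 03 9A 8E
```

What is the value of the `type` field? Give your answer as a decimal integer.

`type` follows `flags` (2 B), `version` (2 B), `duration_ms` (2 B), so it starts at offset 2 + 2 + 2 = 6 and occupies 2 bytes.
Bytes at offsets 6..7: 9A 8E.
Little-endian: lowest address holds the least-significant byte.
Reassemble most-significant byte first: 8E 9A → 0x8E9A.
0x8E9A = 36506.

36506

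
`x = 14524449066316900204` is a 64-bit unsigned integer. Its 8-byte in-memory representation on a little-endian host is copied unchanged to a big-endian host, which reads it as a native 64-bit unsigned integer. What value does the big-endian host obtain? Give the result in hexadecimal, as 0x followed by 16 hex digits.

14524449066316900204 in 64-bit hexadecimal is 0xC9913578D412A76C.
Stored little-endian, the bytes at ascending addresses are 6C A7 12 D4 78 35 91 C9.
Read back as big-endian, the last byte is least significant, giving 0x6CA712D4783591C9.

0x6CA712D4783591C9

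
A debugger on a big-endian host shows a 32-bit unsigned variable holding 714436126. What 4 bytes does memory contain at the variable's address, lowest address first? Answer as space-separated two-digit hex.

2A 95 6E 1E

714436126 in hexadecimal, padded to 32 bits, is 0x2A956E1E.
Split into bytes (most-significant first): 2A 95 6E 1E.
Big-endian: lowest address holds the most-significant byte.
So the memory order matches the most-significant-first order: 2A 95 6E 1E.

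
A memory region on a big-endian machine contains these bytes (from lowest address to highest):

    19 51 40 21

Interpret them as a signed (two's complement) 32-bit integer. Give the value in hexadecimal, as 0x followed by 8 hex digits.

Big-endian stores the most-significant byte at the lowest address.
The bytes are already most-significant first: 0x19514021.

0x19514021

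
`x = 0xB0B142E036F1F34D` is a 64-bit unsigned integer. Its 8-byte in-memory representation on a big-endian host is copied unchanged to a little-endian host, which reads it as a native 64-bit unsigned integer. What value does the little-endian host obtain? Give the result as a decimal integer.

5617098378254135728

Stored big-endian, the bytes at ascending addresses are B0 B1 42 E0 36 F1 F3 4D.
Read back as little-endian, the first byte is least significant, giving 0x4DF3F136E042B1B0.
0x4DF3F136E042B1B0 = 5617098378254135728.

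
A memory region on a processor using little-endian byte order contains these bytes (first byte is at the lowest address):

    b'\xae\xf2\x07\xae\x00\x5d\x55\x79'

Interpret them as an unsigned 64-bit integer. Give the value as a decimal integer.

Little-endian: lowest address holds the least-significant byte.
Reassemble most-significant byte first: 79 55 5D 00 AE 07 F2 AE → 0x79555D00AE07F2AE.
0x79555D00AE07F2AE = 8742996509110825646.

8742996509110825646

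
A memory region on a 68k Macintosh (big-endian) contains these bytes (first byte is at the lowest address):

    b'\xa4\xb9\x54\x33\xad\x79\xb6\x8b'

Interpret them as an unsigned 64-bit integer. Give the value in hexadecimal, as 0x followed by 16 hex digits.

0xA4B95433AD79B68B

Big-endian stores the most-significant byte at the lowest address.
The bytes are already most-significant first: 0xA4B95433AD79B68B.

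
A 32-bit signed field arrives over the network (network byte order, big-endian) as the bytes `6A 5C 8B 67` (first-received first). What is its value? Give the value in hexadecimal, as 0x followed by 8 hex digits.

Big-endian stores the most-significant byte at the lowest address.
The bytes are already most-significant first: 0x6A5C8B67.

0x6A5C8B67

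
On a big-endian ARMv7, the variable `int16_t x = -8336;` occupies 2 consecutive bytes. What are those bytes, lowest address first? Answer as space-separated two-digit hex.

Two's complement of -8336 in 16 bits: 8336 = 0x2090; invert → 0xDF6F; add 1 → 0xDF70.
Split into bytes (most-significant first): DF 70.
Big-endian stores the most-significant byte at the lowest address.
So the memory order matches the most-significant-first order: DF 70.

DF 70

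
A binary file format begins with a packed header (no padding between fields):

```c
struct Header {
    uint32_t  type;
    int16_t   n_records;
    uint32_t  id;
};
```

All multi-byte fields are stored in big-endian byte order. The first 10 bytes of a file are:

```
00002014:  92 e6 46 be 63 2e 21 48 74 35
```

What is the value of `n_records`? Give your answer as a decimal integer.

25390

`n_records` follows `type` (4 bytes), so it starts at byte offset 4 and occupies 2 bytes.
Bytes at offsets 4..5: 63 2E.
In big-endian order the high byte comes first in memory.
The bytes are already most-significant first: 0x632E.
0x632E = 25390.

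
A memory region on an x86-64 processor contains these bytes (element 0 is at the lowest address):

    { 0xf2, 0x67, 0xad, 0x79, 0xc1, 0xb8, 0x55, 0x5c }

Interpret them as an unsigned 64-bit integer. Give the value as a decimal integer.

6653427165619382258

Little-endian: lowest address holds the least-significant byte.
Reassemble most-significant byte first: 5C 55 B8 C1 79 AD 67 F2 → 0x5C55B8C179AD67F2.
0x5C55B8C179AD67F2 = 6653427165619382258.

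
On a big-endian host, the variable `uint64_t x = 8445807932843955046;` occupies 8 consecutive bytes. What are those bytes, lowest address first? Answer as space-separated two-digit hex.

8445807932843955046 in hexadecimal, padded to 64 bits, is 0x753589912E571366.
Split into bytes (most-significant first): 75 35 89 91 2E 57 13 66.
In big-endian order the high byte comes first in memory.
So the memory order matches the most-significant-first order: 75 35 89 91 2E 57 13 66.

75 35 89 91 2E 57 13 66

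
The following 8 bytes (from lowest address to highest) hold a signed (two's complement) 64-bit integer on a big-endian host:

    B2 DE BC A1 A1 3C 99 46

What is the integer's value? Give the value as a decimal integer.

-5557797487747753658

Big-endian: lowest address holds the most-significant byte.
The bytes are already most-significant first: 0xB2DEBCA1A13C9946.
Top bit is set, so as a signed 64-bit value this is 0xB2DEBCA1A13C9946 − 2^64 = -5557797487747753658.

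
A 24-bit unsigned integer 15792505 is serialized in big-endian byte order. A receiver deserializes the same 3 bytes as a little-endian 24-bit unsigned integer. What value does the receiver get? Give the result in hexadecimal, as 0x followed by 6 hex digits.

0x79F9F0

15792505 in 24-bit hexadecimal is 0xF0F979.
Stored big-endian, the bytes at ascending addresses are F0 F9 79.
Read back as little-endian, the first byte is least significant, giving 0x79F9F0.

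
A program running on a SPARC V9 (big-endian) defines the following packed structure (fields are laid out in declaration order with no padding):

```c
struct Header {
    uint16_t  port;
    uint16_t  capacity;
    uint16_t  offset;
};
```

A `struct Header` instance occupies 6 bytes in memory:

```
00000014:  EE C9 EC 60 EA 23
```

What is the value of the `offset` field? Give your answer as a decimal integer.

59939

`offset` follows `port` (2 B), `capacity` (2 B), so it starts at offset 2 + 2 = 4 and occupies 2 bytes.
Bytes at offsets 4..5: EA 23.
Big-endian stores the most-significant byte at the lowest address.
The bytes are already most-significant first: 0xEA23.
0xEA23 = 59939.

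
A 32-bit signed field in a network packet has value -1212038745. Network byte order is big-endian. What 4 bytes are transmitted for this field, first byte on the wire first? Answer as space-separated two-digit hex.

Two's complement of -1212038745 in 32 bits: 1212038745 = 0x483E3E59; invert → 0xB7C1C1A6; add 1 → 0xB7C1C1A7.
Split into bytes (most-significant first): B7 C1 C1 A7.
Big-endian: lowest address holds the most-significant byte.
So the memory order matches the most-significant-first order: B7 C1 C1 A7.

B7 C1 C1 A7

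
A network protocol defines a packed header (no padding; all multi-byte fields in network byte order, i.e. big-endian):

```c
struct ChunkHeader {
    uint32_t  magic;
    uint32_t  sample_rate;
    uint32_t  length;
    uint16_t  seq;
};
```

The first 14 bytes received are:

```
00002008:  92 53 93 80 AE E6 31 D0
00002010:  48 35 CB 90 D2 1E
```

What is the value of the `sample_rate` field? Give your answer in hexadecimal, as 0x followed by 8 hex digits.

0xAEE631D0

`sample_rate` follows `magic` (4 bytes), so it starts at byte offset 4 and occupies 4 bytes.
Bytes at offsets 4..7: AE E6 31 D0.
Big-endian: lowest address holds the most-significant byte.
The bytes are already most-significant first: 0xAEE631D0.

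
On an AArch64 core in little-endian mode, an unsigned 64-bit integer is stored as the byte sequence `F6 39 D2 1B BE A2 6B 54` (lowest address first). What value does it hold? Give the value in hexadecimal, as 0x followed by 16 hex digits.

0x546BA2BE1BD239F6

Little-endian stores the least-significant byte at the lowest address.
Reassemble most-significant byte first: 54 6B A2 BE 1B D2 39 F6 → 0x546BA2BE1BD239F6.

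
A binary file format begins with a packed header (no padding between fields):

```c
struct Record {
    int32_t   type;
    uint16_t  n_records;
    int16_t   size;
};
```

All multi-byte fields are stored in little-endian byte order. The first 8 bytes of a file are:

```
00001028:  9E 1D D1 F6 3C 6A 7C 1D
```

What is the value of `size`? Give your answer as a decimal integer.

`size` follows `type` (4 B), `n_records` (2 B), so it starts at offset 4 + 2 = 6 and occupies 2 bytes.
Bytes at offsets 6..7: 7C 1D.
Little-endian: lowest address holds the least-significant byte.
Reassemble most-significant byte first: 1D 7C → 0x1D7C.
0x1D7C = 7548.

7548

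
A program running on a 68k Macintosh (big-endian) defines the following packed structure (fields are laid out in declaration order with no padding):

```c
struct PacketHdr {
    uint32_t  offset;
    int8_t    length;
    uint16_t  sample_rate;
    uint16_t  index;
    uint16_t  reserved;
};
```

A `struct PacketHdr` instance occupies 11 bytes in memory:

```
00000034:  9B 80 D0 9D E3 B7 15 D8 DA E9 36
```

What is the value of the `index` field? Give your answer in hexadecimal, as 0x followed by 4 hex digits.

0xD8DA

`index` follows `offset` (4 B), `length` (1 B), `sample_rate` (2 B), so it starts at offset 4 + 1 + 2 = 7 and occupies 2 bytes.
Bytes at offsets 7..8: D8 DA.
Big-endian: lowest address holds the most-significant byte.
The bytes are already most-significant first: 0xD8DA.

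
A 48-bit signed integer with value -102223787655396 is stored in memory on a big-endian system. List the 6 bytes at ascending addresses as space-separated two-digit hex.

A3 07 2B 72 FF 1C

Two's complement of -102223787655396 in 48 bits: 102223787655396 = 0x5CF8D48D00E4; invert → 0xA3072B72FF1B; add 1 → 0xA3072B72FF1C.
Split into bytes (most-significant first): A3 07 2B 72 FF 1C.
In big-endian order the high byte comes first in memory.
So the memory order matches the most-significant-first order: A3 07 2B 72 FF 1C.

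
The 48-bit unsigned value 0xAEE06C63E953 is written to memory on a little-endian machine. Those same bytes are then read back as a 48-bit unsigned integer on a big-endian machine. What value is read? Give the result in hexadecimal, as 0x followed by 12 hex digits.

Stored little-endian, the bytes at ascending addresses are 53 E9 63 6C E0 AE.
Read back as big-endian, the last byte is least significant, giving 0x53E9636CE0AE.

0x53E9636CE0AE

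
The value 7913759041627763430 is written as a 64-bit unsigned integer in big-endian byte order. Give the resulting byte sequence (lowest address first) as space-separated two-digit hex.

7913759041627763430 in hexadecimal, padded to 64 bits, is 0x6DD351EB624232E6.
Split into bytes (most-significant first): 6D D3 51 EB 62 42 32 E6.
Big-endian stores the most-significant byte at the lowest address.
So the memory order matches the most-significant-first order: 6D D3 51 EB 62 42 32 E6.

6D D3 51 EB 62 42 32 E6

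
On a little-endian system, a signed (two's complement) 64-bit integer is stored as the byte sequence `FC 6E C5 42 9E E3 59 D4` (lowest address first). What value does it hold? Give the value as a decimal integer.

-3145232595877007620

Little-endian: lowest address holds the least-significant byte.
Reassemble most-significant byte first: D4 59 E3 9E 42 C5 6E FC → 0xD459E39E42C56EFC.
Top bit is set, so as a signed 64-bit value this is 0xD459E39E42C56EFC − 2^64 = -3145232595877007620.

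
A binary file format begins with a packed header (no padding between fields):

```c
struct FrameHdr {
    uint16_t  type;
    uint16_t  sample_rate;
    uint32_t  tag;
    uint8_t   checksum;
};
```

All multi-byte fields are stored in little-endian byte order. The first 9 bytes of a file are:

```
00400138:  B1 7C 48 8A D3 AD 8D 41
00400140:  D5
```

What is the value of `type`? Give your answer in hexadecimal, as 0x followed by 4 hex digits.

`type` is the first field, at byte offset 0, occupying 2 bytes.
Bytes at offsets 0..1: B1 7C.
Little-endian stores the least-significant byte at the lowest address.
Reassemble most-significant byte first: 7C B1 → 0x7CB1.

0x7CB1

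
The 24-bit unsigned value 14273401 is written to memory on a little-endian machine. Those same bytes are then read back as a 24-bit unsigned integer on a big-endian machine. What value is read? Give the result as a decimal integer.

7982041

14273401 in 24-bit hexadecimal is 0xD9CB79.
Stored little-endian, the bytes at ascending addresses are 79 CB D9.
Read back as big-endian, the last byte is least significant, giving 0x79CBD9.
0x79CBD9 = 7982041.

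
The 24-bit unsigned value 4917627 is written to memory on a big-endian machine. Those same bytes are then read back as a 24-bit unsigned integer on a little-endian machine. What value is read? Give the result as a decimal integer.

4917627 in 24-bit hexadecimal is 0x4B097B.
Stored big-endian, the bytes at ascending addresses are 4B 09 7B.
Read back as little-endian, the first byte is least significant, giving 0x7B094B.
0x7B094B = 8063307.

8063307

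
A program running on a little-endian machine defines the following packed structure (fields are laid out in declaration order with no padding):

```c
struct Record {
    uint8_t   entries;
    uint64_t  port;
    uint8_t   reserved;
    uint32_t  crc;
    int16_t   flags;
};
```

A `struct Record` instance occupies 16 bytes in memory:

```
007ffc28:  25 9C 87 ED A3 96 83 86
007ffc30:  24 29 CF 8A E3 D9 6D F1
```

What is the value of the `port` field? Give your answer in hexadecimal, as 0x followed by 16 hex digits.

0x24868396A3ED879C

`port` follows `entries` (1 byte), so it starts at byte offset 1 and occupies 8 bytes.
Bytes at offsets 1..8: 9C 87 ED A3 96 83 86 24.
In little-endian order the low byte comes first in memory.
Reassemble most-significant byte first: 24 86 83 96 A3 ED 87 9C → 0x24868396A3ED879C.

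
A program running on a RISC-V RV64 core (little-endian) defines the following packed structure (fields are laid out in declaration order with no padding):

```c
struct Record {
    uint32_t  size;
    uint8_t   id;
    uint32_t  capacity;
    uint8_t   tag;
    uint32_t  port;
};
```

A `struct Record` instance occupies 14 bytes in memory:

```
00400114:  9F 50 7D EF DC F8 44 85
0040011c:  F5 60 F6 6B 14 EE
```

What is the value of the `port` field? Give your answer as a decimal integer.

3994315766

`port` follows `size` (4 B), `id` (1 B), `capacity` (4 B), `tag` (1 B), so it starts at offset 4 + 1 + 4 + 1 = 10 and occupies 4 bytes.
Bytes at offsets 10..13: F6 6B 14 EE.
Little-endian stores the least-significant byte at the lowest address.
Reassemble most-significant byte first: EE 14 6B F6 → 0xEE146BF6.
0xEE146BF6 = 3994315766.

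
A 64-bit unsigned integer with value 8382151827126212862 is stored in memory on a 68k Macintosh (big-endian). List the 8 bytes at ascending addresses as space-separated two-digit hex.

74 53 62 AD 1D 3F D8 FE

8382151827126212862 in hexadecimal, padded to 64 bits, is 0x745362AD1D3FD8FE.
Split into bytes (most-significant first): 74 53 62 AD 1D 3F D8 FE.
Big-endian: lowest address holds the most-significant byte.
So the memory order matches the most-significant-first order: 74 53 62 AD 1D 3F D8 FE.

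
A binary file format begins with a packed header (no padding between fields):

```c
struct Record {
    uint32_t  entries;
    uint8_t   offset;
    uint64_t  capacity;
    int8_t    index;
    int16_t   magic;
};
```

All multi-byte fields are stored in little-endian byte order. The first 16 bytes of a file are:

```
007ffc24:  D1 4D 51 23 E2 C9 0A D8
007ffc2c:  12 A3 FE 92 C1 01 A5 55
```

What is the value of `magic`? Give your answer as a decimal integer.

`magic` follows `entries` (4 B), `offset` (1 B), `capacity` (8 B), `index` (1 B), so it starts at offset 4 + 1 + 8 + 1 = 14 and occupies 2 bytes.
Bytes at offsets 14..15: A5 55.
Little-endian stores the least-significant byte at the lowest address.
Reassemble most-significant byte first: 55 A5 → 0x55A5.
0x55A5 = 21925.

21925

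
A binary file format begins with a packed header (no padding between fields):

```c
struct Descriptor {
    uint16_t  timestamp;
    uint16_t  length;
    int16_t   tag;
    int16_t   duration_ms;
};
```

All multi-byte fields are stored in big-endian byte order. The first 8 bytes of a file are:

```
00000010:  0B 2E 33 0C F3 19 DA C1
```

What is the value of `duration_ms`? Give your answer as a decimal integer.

`duration_ms` follows `timestamp` (2 B), `length` (2 B), `tag` (2 B), so it starts at offset 2 + 2 + 2 = 6 and occupies 2 bytes.
Bytes at offsets 6..7: DA C1.
In big-endian order the high byte comes first in memory.
The bytes are already most-significant first: 0xDAC1.
Top bit is set, so as a signed 16-bit value this is 0xDAC1 − 2^16 = -9535.

-9535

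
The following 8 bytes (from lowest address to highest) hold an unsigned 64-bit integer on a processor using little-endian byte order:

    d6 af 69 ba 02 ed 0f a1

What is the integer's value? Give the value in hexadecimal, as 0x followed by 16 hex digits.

In little-endian order the low byte comes first in memory.
Reassemble most-significant byte first: A1 0F ED 02 BA 69 AF D6 → 0xA10FED02BA69AFD6.

0xA10FED02BA69AFD6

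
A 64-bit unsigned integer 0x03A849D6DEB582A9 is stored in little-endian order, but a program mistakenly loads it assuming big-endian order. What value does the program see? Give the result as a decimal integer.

Stored little-endian, the bytes at ascending addresses are A9 82 B5 DE D6 49 A8 03.
Read back as big-endian, the last byte is least significant, giving 0xA982B5DED649A803.
0xA982B5DED649A803 = 12214525108064724995.

12214525108064724995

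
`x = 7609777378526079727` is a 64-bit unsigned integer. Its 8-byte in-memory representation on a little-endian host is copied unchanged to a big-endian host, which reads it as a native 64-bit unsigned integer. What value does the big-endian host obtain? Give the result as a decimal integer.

17269854427693226857

7609777378526079727 in 64-bit hexadecimal is 0x699B5C351AD9AAEF.
Stored little-endian, the bytes at ascending addresses are EF AA D9 1A 35 5C 9B 69.
Read back as big-endian, the last byte is least significant, giving 0xEFAAD91A355C9B69.
0xEFAAD91A355C9B69 = 17269854427693226857.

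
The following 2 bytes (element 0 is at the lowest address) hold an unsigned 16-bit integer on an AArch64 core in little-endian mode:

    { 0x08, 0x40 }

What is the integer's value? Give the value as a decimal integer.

Little-endian: lowest address holds the least-significant byte.
Reassemble most-significant byte first: 40 08 → 0x4008.
0x4008 = 16392.

16392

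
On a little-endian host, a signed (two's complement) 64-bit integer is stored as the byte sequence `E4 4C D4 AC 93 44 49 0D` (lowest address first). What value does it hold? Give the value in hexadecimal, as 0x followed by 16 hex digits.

Little-endian stores the least-significant byte at the lowest address.
Reassemble most-significant byte first: 0D 49 44 93 AC D4 4C E4 → 0x0D494493ACD44CE4.

0x0D494493ACD44CE4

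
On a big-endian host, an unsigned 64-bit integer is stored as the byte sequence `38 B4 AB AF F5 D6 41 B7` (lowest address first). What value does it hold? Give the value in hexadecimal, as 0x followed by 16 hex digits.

0x38B4ABAFF5D641B7

Big-endian: lowest address holds the most-significant byte.
The bytes are already most-significant first: 0x38B4ABAFF5D641B7.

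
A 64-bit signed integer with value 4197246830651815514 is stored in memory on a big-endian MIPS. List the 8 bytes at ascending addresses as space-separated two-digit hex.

3A 3F 9D C1 27 A2 B6 5A

4197246830651815514 in hexadecimal, padded to 64 bits, is 0x3A3F9DC127A2B65A.
Split into bytes (most-significant first): 3A 3F 9D C1 27 A2 B6 5A.
In big-endian order the high byte comes first in memory.
So the memory order matches the most-significant-first order: 3A 3F 9D C1 27 A2 B6 5A.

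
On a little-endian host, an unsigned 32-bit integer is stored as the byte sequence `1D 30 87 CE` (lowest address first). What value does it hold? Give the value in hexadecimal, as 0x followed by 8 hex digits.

0xCE87301D

Little-endian stores the least-significant byte at the lowest address.
Reassemble most-significant byte first: CE 87 30 1D → 0xCE87301D.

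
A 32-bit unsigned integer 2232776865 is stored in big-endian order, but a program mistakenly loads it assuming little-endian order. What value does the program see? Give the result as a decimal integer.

2709001605

2232776865 in 32-bit hexadecimal is 0x851578A1.
Stored big-endian, the bytes at ascending addresses are 85 15 78 A1.
Read back as little-endian, the first byte is least significant, giving 0xA1781585.
0xA1781585 = 2709001605.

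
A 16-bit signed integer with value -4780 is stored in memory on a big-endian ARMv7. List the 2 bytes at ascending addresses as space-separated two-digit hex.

ED 54

Two's complement of -4780 in 16 bits: 4780 = 0x12AC; invert → 0xED53; add 1 → 0xED54.
Split into bytes (most-significant first): ED 54.
In big-endian order the high byte comes first in memory.
So the memory order matches the most-significant-first order: ED 54.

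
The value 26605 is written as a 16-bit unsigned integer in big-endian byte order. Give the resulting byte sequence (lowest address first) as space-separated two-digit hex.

67 ED

26605 in hexadecimal, padded to 16 bits, is 0x67ED.
Split into bytes (most-significant first): 67 ED.
In big-endian order the high byte comes first in memory.
So the memory order matches the most-significant-first order: 67 ED.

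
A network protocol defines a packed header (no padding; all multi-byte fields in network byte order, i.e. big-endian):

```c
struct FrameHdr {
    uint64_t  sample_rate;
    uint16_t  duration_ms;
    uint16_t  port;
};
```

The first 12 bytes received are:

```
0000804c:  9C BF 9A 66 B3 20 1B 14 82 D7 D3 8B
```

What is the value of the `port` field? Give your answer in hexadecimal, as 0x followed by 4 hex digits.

`port` follows `sample_rate` (8 B), `duration_ms` (2 B), so it starts at offset 8 + 2 = 10 and occupies 2 bytes.
Bytes at offsets 10..11: D3 8B.
In big-endian order the high byte comes first in memory.
The bytes are already most-significant first: 0xD38B.

0xD38B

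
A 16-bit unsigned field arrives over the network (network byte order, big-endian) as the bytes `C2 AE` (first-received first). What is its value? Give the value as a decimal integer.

49838

Big-endian: lowest address holds the most-significant byte.
The bytes are already most-significant first: 0xC2AE.
0xC2AE = 49838.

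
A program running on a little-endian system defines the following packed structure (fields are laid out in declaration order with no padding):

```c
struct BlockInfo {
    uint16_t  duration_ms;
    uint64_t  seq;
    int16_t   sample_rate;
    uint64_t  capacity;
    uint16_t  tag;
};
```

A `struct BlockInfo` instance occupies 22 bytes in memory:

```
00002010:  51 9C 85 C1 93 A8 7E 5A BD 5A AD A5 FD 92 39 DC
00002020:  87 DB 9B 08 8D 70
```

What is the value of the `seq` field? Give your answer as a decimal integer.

6538481734052462981

`seq` follows `duration_ms` (2 bytes), so it starts at byte offset 2 and occupies 8 bytes.
Bytes at offsets 2..9: 85 C1 93 A8 7E 5A BD 5A.
Little-endian: lowest address holds the least-significant byte.
Reassemble most-significant byte first: 5A BD 5A 7E A8 93 C1 85 → 0x5ABD5A7EA893C185.
0x5ABD5A7EA893C185 = 6538481734052462981.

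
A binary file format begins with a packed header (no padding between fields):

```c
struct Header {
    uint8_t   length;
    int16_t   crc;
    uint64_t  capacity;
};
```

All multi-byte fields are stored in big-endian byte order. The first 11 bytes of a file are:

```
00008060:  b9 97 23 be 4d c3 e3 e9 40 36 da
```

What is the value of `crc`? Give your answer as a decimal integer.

`crc` follows `length` (1 byte), so it starts at byte offset 1 and occupies 2 bytes.
Bytes at offsets 1..2: 97 23.
Big-endian: lowest address holds the most-significant byte.
The bytes are already most-significant first: 0x9723.
Top bit is set, so as a signed 16-bit value this is 0x9723 − 2^16 = -26845.

-26845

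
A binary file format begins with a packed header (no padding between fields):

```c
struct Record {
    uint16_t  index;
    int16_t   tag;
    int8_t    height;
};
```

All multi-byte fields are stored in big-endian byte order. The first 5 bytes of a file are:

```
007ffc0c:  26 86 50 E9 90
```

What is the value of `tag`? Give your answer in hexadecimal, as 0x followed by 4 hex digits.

0x50E9

`tag` follows `index` (2 bytes), so it starts at byte offset 2 and occupies 2 bytes.
Bytes at offsets 2..3: 50 E9.
Big-endian stores the most-significant byte at the lowest address.
The bytes are already most-significant first: 0x50E9.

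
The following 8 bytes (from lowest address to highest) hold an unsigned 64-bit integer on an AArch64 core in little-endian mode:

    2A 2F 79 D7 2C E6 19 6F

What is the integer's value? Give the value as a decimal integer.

In little-endian order the low byte comes first in memory.
Reassemble most-significant byte first: 6F 19 E6 2C D7 79 2F 2A → 0x6F19E62CD7792F2A.
0x6F19E62CD7792F2A = 8005682892895760170.

8005682892895760170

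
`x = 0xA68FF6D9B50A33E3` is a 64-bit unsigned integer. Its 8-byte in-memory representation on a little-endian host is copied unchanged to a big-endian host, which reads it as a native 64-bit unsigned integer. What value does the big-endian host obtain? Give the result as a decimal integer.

Stored little-endian, the bytes at ascending addresses are E3 33 0A B5 D9 F6 8F A6.
Read back as big-endian, the last byte is least significant, giving 0xE3330AB5D9F68FA6.
0xE3330AB5D9F68FA6 = 16371440846584057766.

16371440846584057766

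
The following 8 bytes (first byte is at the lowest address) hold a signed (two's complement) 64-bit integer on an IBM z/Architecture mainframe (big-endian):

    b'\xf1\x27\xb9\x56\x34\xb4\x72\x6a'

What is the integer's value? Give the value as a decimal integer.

Big-endian: lowest address holds the most-significant byte.
The bytes are already most-significant first: 0xF127B95634B4726A.
Top bit is set, so as a signed 64-bit value this is 0xF127B95634B4726A − 2^64 = -1069682606574636438.

-1069682606574636438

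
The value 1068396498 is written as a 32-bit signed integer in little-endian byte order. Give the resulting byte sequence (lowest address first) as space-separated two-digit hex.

1068396498 in hexadecimal, padded to 32 bits, is 0x3FAE6FD2.
Split into bytes (most-significant first): 3F AE 6F D2.
Little-endian stores the least-significant byte at the lowest address.
So at ascending addresses the bytes are D2 6F AE 3F.

D2 6F AE 3F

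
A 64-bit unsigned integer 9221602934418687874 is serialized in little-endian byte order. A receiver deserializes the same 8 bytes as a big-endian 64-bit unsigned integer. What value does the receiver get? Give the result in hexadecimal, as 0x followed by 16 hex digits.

9221602934418687874 in 64-bit hexadecimal is 0x7FF9B702BDB9C782.
Stored little-endian, the bytes at ascending addresses are 82 C7 B9 BD 02 B7 F9 7F.
Read back as big-endian, the last byte is least significant, giving 0x82C7B9BD02B7F97F.

0x82C7B9BD02B7F97F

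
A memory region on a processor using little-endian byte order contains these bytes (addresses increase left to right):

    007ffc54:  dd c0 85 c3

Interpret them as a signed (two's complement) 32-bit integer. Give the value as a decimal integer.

Little-endian stores the least-significant byte at the lowest address.
Reassemble most-significant byte first: C3 85 C0 DD → 0xC385C0DD.
Top bit is set, so as a signed 32-bit value this is 0xC385C0DD − 2^32 = -1014644515.

-1014644515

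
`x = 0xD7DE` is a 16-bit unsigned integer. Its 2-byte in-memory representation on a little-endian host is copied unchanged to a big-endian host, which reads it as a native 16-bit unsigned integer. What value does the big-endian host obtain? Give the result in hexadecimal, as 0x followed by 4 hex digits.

Stored little-endian, the bytes at ascending addresses are DE D7.
Read back as big-endian, the last byte is least significant, giving 0xDED7.

0xDED7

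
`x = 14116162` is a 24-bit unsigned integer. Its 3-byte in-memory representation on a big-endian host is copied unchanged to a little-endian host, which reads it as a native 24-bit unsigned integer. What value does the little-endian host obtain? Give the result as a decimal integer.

4351447

14116162 in 24-bit hexadecimal is 0xD76542.
Stored big-endian, the bytes at ascending addresses are D7 65 42.
Read back as little-endian, the first byte is least significant, giving 0x4265D7.
0x4265D7 = 4351447.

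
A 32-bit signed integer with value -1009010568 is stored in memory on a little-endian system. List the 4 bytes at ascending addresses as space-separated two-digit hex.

78 B8 DB C3

Two's complement of -1009010568 in 32 bits: 1009010568 = 0x3C244788; invert → 0xC3DBB877; add 1 → 0xC3DBB878.
Split into bytes (most-significant first): C3 DB B8 78.
Little-endian stores the least-significant byte at the lowest address.
So at ascending addresses the bytes are 78 B8 DB C3.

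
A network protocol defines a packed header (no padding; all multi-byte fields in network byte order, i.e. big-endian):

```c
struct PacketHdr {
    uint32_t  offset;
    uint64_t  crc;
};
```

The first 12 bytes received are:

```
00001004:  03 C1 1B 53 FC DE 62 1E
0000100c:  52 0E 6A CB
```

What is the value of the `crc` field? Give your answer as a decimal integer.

`crc` follows `offset` (4 bytes), so it starts at byte offset 4 and occupies 8 bytes.
Bytes at offsets 4..11: FC DE 62 1E 52 0E 6A CB.
Big-endian: lowest address holds the most-significant byte.
The bytes are already most-significant first: 0xFCDE621E520E6ACB.
0xFCDE621E520E6ACB = 18221109024752822987.

18221109024752822987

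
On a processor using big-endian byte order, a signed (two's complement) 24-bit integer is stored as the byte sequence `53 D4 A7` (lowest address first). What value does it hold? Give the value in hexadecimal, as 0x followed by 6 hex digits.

Big-endian stores the most-significant byte at the lowest address.
The bytes are already most-significant first: 0x53D4A7.

0x53D4A7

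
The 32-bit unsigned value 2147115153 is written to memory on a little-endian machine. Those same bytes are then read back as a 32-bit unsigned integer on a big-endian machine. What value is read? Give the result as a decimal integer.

2439051903

2147115153 in 32-bit hexadecimal is 0x7FFA6091.
Stored little-endian, the bytes at ascending addresses are 91 60 FA 7F.
Read back as big-endian, the last byte is least significant, giving 0x9160FA7F.
0x9160FA7F = 2439051903.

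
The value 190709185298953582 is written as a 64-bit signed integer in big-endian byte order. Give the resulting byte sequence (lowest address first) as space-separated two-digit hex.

02 A5 88 FE 5D 25 F5 6E

190709185298953582 in hexadecimal, padded to 64 bits, is 0x02A588FE5D25F56E.
Split into bytes (most-significant first): 02 A5 88 FE 5D 25 F5 6E.
Big-endian: lowest address holds the most-significant byte.
So the memory order matches the most-significant-first order: 02 A5 88 FE 5D 25 F5 6E.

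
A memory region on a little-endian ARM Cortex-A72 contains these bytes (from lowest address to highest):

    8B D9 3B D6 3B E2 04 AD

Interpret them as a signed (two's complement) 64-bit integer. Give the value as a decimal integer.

In little-endian order the low byte comes first in memory.
Reassemble most-significant byte first: AD 04 E2 3B D6 3B D9 8B → 0xAD04E23BD63BD98B.
Top bit is set, so as a signed 64-bit value this is 0xAD04E23BD63BD98B − 2^64 = -5979405658615981685.

-5979405658615981685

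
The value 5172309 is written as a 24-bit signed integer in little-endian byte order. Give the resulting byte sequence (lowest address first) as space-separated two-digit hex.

55 EC 4E

5172309 in hexadecimal, padded to 24 bits, is 0x4EEC55.
Split into bytes (most-significant first): 4E EC 55.
Little-endian: lowest address holds the least-significant byte.
So at ascending addresses the bytes are 55 EC 4E.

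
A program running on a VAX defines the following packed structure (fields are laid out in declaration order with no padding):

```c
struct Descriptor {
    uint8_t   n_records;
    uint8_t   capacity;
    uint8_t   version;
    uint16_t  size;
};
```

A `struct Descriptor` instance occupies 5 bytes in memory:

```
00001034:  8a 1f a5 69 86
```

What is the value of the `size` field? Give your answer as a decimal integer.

`size` follows `n_records` (1 B), `capacity` (1 B), `version` (1 B), so it starts at offset 1 + 1 + 1 = 3 and occupies 2 bytes.
Bytes at offsets 3..4: 69 86.
Little-endian: lowest address holds the least-significant byte.
Reassemble most-significant byte first: 86 69 → 0x8669.
0x8669 = 34409.

34409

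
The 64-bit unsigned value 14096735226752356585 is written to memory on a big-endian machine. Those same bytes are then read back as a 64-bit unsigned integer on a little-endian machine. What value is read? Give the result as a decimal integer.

16812024558166647235

14096735226752356585 in 64-bit hexadecimal is 0xC3A1AA00434F50E9.
Stored big-endian, the bytes at ascending addresses are C3 A1 AA 00 43 4F 50 E9.
Read back as little-endian, the first byte is least significant, giving 0xE9504F4300AAA1C3.
0xE9504F4300AAA1C3 = 16812024558166647235.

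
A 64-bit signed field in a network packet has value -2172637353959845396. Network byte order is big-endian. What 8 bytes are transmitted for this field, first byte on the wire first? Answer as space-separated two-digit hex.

Two's complement of -2172637353959845396 in 64 bits: 2172637353959845396 = 0x1E26C2298C856E14; invert → 0xE1D93DD6737A91EB; add 1 → 0xE1D93DD6737A91EC.
Split into bytes (most-significant first): E1 D9 3D D6 73 7A 91 EC.
Big-endian stores the most-significant byte at the lowest address.
So the memory order matches the most-significant-first order: E1 D9 3D D6 73 7A 91 EC.

E1 D9 3D D6 73 7A 91 EC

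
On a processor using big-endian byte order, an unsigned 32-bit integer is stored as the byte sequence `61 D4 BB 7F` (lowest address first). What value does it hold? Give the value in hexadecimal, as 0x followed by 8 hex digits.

Big-endian stores the most-significant byte at the lowest address.
The bytes are already most-significant first: 0x61D4BB7F.

0x61D4BB7F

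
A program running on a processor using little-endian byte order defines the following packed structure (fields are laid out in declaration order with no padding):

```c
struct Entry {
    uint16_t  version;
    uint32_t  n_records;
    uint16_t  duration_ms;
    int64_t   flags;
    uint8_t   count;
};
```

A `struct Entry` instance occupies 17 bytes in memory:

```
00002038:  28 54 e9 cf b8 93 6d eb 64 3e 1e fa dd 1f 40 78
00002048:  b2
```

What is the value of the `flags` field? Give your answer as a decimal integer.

8664960721305353828

`flags` follows `version` (2 B), `n_records` (4 B), `duration_ms` (2 B), so it starts at offset 2 + 4 + 2 = 8 and occupies 8 bytes.
Bytes at offsets 8..15: 64 3E 1E FA DD 1F 40 78.
Little-endian: lowest address holds the least-significant byte.
Reassemble most-significant byte first: 78 40 1F DD FA 1E 3E 64 → 0x78401FDDFA1E3E64.
0x78401FDDFA1E3E64 = 8664960721305353828.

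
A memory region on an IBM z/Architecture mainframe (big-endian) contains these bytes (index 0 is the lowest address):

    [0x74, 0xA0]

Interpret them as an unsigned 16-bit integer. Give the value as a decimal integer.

Big-endian stores the most-significant byte at the lowest address.
The bytes are already most-significant first: 0x74A0.
0x74A0 = 29856.

29856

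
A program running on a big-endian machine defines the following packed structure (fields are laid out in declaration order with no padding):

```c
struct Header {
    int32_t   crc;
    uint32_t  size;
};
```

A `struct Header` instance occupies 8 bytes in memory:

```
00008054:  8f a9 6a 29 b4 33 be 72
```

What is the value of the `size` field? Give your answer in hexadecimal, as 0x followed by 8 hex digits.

`size` follows `crc` (4 bytes), so it starts at byte offset 4 and occupies 4 bytes.
Bytes at offsets 4..7: B4 33 BE 72.
In big-endian order the high byte comes first in memory.
The bytes are already most-significant first: 0xB433BE72.

0xB433BE72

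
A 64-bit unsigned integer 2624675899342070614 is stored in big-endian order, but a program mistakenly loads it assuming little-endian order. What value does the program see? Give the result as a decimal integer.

6207033439187135524

2624675899342070614 in 64-bit hexadecimal is 0x246CB8D306D02356.
Stored big-endian, the bytes at ascending addresses are 24 6C B8 D3 06 D0 23 56.
Read back as little-endian, the first byte is least significant, giving 0x5623D006D3B86C24.
0x5623D006D3B86C24 = 6207033439187135524.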